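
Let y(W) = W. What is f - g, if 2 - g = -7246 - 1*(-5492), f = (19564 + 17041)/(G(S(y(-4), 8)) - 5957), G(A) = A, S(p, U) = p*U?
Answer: -10553289/5989 ≈ -1762.1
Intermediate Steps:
S(p, U) = U*p
f = -36605/5989 (f = (19564 + 17041)/(8*(-4) - 5957) = 36605/(-32 - 5957) = 36605/(-5989) = 36605*(-1/5989) = -36605/5989 ≈ -6.1120)
g = 1756 (g = 2 - (-7246 - 1*(-5492)) = 2 - (-7246 + 5492) = 2 - 1*(-1754) = 2 + 1754 = 1756)
f - g = -36605/5989 - 1*1756 = -36605/5989 - 1756 = -10553289/5989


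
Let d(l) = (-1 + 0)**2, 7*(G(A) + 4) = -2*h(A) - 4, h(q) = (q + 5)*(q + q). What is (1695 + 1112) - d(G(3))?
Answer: 2806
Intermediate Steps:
h(q) = 2*q*(5 + q) (h(q) = (5 + q)*(2*q) = 2*q*(5 + q))
G(A) = -32/7 - 4*A*(5 + A)/7 (G(A) = -4 + (-4*A*(5 + A) - 4)/7 = -4 + (-4 - 4*A*(5 + A))/7 = -4 + (-4/7 - 4*A*(5 + A)/7) = -32/7 - 4*A*(5 + A)/7)
d(l) = 1 (d(l) = (-1)**2 = 1)
(1695 + 1112) - d(G(3)) = (1695 + 1112) - 1*1 = 2807 - 1 = 2806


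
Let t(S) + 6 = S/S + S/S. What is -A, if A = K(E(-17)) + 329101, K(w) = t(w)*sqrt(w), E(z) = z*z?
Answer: -329033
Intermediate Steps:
E(z) = z**2
t(S) = -4 (t(S) = -6 + (S/S + S/S) = -6 + (1 + 1) = -6 + 2 = -4)
K(w) = -4*sqrt(w)
A = 329033 (A = -4*sqrt((-17)**2) + 329101 = -4*sqrt(289) + 329101 = -4*17 + 329101 = -68 + 329101 = 329033)
-A = -1*329033 = -329033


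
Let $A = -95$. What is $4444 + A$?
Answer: $4349$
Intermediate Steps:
$4444 + A = 4444 - 95 = 4349$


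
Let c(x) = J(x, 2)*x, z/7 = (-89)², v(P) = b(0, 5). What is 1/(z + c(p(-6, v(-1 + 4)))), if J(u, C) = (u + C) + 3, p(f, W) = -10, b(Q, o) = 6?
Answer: 1/55497 ≈ 1.8019e-5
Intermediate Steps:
v(P) = 6
z = 55447 (z = 7*(-89)² = 7*7921 = 55447)
J(u, C) = 3 + C + u (J(u, C) = (C + u) + 3 = 3 + C + u)
c(x) = x*(5 + x) (c(x) = (3 + 2 + x)*x = (5 + x)*x = x*(5 + x))
1/(z + c(p(-6, v(-1 + 4)))) = 1/(55447 - 10*(5 - 10)) = 1/(55447 - 10*(-5)) = 1/(55447 + 50) = 1/55497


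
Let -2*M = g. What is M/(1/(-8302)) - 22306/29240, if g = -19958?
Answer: -1211203531113/14620 ≈ -8.2846e+7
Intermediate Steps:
M = 9979 (M = -½*(-19958) = 9979)
M/(1/(-8302)) - 22306/29240 = 9979/(1/(-8302)) - 22306/29240 = 9979/(-1/8302) - 22306*1/29240 = 9979*(-8302) - 11153/14620 = -82845658 - 11153/14620 = -1211203531113/14620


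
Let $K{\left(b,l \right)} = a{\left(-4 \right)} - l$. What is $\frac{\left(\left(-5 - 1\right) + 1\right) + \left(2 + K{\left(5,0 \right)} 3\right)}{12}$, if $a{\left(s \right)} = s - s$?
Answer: $- \frac{1}{4} \approx -0.25$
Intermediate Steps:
$a{\left(s \right)} = 0$
$K{\left(b,l \right)} = - l$ ($K{\left(b,l \right)} = 0 - l = - l$)
$\frac{\left(\left(-5 - 1\right) + 1\right) + \left(2 + K{\left(5,0 \right)} 3\right)}{12} = \frac{\left(\left(-5 - 1\right) + 1\right) + \left(2 + \left(-1\right) 0 \cdot 3\right)}{12} = \frac{\left(-6 + 1\right) + \left(2 + 0 \cdot 3\right)}{12} = \frac{-5 + \left(2 + 0\right)}{12} = \frac{-5 + 2}{12} = \frac{1}{12} \left(-3\right) = - \frac{1}{4}$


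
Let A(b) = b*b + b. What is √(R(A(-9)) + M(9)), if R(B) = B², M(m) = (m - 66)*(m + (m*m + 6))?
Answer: 12*I*√2 ≈ 16.971*I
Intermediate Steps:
A(b) = b + b² (A(b) = b² + b = b + b²)
M(m) = (-66 + m)*(6 + m + m²) (M(m) = (-66 + m)*(m + (m² + 6)) = (-66 + m)*(m + (6 + m²)) = (-66 + m)*(6 + m + m²))
√(R(A(-9)) + M(9)) = √((-9*(1 - 9))² + (-396 + 9³ - 65*9² - 60*9)) = √((-9*(-8))² + (-396 + 729 - 65*81 - 540)) = √(72² + (-396 + 729 - 5265 - 540)) = √(5184 - 5472) = √(-288) = 12*I*√2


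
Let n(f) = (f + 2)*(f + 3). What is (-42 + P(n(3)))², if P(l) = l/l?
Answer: 1681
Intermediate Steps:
n(f) = (2 + f)*(3 + f)
P(l) = 1
(-42 + P(n(3)))² = (-42 + 1)² = (-41)² = 1681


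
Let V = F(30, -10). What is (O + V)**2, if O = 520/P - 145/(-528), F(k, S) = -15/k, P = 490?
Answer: 467640625/669360384 ≈ 0.69864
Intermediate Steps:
O = 34561/25872 (O = 520/490 - 145/(-528) = 520*(1/490) - 145*(-1/528) = 52/49 + 145/528 = 34561/25872 ≈ 1.3358)
V = -1/2 (V = -15/30 = -15*1/30 = -1/2 ≈ -0.50000)
(O + V)**2 = (34561/25872 - 1/2)**2 = (21625/25872)**2 = 467640625/669360384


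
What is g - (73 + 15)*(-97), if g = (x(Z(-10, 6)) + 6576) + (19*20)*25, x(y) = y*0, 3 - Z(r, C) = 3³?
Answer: 24612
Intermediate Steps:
Z(r, C) = -24 (Z(r, C) = 3 - 1*3³ = 3 - 1*27 = 3 - 27 = -24)
x(y) = 0
g = 16076 (g = (0 + 6576) + (19*20)*25 = 6576 + 380*25 = 6576 + 9500 = 16076)
g - (73 + 15)*(-97) = 16076 - (73 + 15)*(-97) = 16076 - 88*(-97) = 16076 - 1*(-8536) = 16076 + 8536 = 24612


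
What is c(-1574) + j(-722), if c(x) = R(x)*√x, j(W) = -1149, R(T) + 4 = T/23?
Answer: -1149 - 1666*I*√1574/23 ≈ -1149.0 - 2873.8*I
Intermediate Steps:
R(T) = -4 + T/23
c(x) = √x*(-4 + x/23) (c(x) = (-4 + x/23)*√x = √x*(-4 + x/23))
c(-1574) + j(-722) = √(-1574)*(-92 - 1574)/23 - 1149 = (1/23)*(I*√1574)*(-1666) - 1149 = -1666*I*√1574/23 - 1149 = -1149 - 1666*I*√1574/23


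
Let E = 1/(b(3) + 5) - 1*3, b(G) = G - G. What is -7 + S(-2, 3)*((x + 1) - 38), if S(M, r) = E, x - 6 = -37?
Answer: 917/5 ≈ 183.40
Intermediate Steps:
b(G) = 0
x = -31 (x = 6 - 37 = -31)
E = -14/5 (E = 1/(0 + 5) - 1*3 = 1/5 - 3 = ⅕ - 3 = -14/5 ≈ -2.8000)
S(M, r) = -14/5
-7 + S(-2, 3)*((x + 1) - 38) = -7 - 14*((-31 + 1) - 38)/5 = -7 - 14*(-30 - 38)/5 = -7 - 14/5*(-68) = -7 + 952/5 = 917/5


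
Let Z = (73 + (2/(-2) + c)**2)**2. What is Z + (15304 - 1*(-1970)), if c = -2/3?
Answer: 1864318/81 ≈ 23016.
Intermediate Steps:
c = -2/3 (c = -2*1/3 = -2/3 ≈ -0.66667)
Z = 465124/81 (Z = (73 + (2/(-2) - 2/3)**2)**2 = (73 + (2*(-1/2) - 2/3)**2)**2 = (73 + (-1 - 2/3)**2)**2 = (73 + (-5/3)**2)**2 = (73 + 25/9)**2 = (682/9)**2 = 465124/81 ≈ 5742.3)
Z + (15304 - 1*(-1970)) = 465124/81 + (15304 - 1*(-1970)) = 465124/81 + (15304 + 1970) = 465124/81 + 17274 = 1864318/81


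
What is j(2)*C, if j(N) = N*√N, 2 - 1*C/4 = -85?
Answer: 696*√2 ≈ 984.29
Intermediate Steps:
C = 348 (C = 8 - 4*(-85) = 8 + 340 = 348)
j(N) = N^(3/2)
j(2)*C = 2^(3/2)*348 = (2*√2)*348 = 696*√2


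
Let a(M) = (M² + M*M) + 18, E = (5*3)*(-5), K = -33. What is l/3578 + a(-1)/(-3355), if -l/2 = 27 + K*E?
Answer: -1685998/1200419 ≈ -1.4045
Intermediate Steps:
E = -75 (E = 15*(-5) = -75)
a(M) = 18 + 2*M² (a(M) = (M² + M²) + 18 = 2*M² + 18 = 18 + 2*M²)
l = -5004 (l = -2*(27 - 33*(-75)) = -2*(27 + 2475) = -2*2502 = -5004)
l/3578 + a(-1)/(-3355) = -5004/3578 + (18 + 2*(-1)²)/(-3355) = -5004*1/3578 + (18 + 2*1)*(-1/3355) = -2502/1789 + (18 + 2)*(-1/3355) = -2502/1789 + 20*(-1/3355) = -2502/1789 - 4/671 = -1685998/1200419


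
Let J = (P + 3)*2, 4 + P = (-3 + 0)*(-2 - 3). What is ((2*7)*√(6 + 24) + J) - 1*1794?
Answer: -1766 + 14*√30 ≈ -1689.3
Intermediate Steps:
P = 11 (P = -4 + (-3 + 0)*(-2 - 3) = -4 - 3*(-5) = -4 + 15 = 11)
J = 28 (J = (11 + 3)*2 = 14*2 = 28)
((2*7)*√(6 + 24) + J) - 1*1794 = ((2*7)*√(6 + 24) + 28) - 1*1794 = (14*√30 + 28) - 1794 = (28 + 14*√30) - 1794 = -1766 + 14*√30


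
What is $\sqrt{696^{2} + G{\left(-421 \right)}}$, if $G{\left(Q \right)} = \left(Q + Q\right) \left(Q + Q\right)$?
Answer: $2 \sqrt{298345} \approx 1092.4$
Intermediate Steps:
$G{\left(Q \right)} = 4 Q^{2}$ ($G{\left(Q \right)} = 2 Q 2 Q = 4 Q^{2}$)
$\sqrt{696^{2} + G{\left(-421 \right)}} = \sqrt{696^{2} + 4 \left(-421\right)^{2}} = \sqrt{484416 + 4 \cdot 177241} = \sqrt{484416 + 708964} = \sqrt{1193380} = 2 \sqrt{298345}$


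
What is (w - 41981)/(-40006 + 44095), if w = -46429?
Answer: -29470/1363 ≈ -21.621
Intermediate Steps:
(w - 41981)/(-40006 + 44095) = (-46429 - 41981)/(-40006 + 44095) = -88410/4089 = -88410*1/4089 = -29470/1363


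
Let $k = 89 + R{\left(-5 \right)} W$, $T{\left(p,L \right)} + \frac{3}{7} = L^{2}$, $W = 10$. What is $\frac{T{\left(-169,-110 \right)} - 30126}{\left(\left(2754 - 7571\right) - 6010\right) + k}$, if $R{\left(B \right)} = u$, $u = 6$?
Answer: $\frac{126185}{74746} \approx 1.6882$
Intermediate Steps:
$R{\left(B \right)} = 6$
$T{\left(p,L \right)} = - \frac{3}{7} + L^{2}$
$k = 149$ ($k = 89 + 6 \cdot 10 = 89 + 60 = 149$)
$\frac{T{\left(-169,-110 \right)} - 30126}{\left(\left(2754 - 7571\right) - 6010\right) + k} = \frac{\left(- \frac{3}{7} + \left(-110\right)^{2}\right) - 30126}{\left(\left(2754 - 7571\right) - 6010\right) + 149} = \frac{\left(- \frac{3}{7} + 12100\right) - 30126}{\left(-4817 - 6010\right) + 149} = \frac{\frac{84697}{7} - 30126}{-10827 + 149} = - \frac{126185}{7 \left(-10678\right)} = \left(- \frac{126185}{7}\right) \left(- \frac{1}{10678}\right) = \frac{126185}{74746}$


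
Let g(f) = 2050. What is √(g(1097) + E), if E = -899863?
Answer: 3*I*√99757 ≈ 947.53*I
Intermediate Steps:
√(g(1097) + E) = √(2050 - 899863) = √(-897813) = 3*I*√99757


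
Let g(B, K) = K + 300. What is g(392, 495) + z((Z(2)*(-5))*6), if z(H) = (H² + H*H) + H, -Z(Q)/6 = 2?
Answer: 260355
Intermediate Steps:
Z(Q) = -12 (Z(Q) = -6*2 = -12)
g(B, K) = 300 + K
z(H) = H + 2*H² (z(H) = (H² + H²) + H = 2*H² + H = H + 2*H²)
g(392, 495) + z((Z(2)*(-5))*6) = (300 + 495) + (-12*(-5)*6)*(1 + 2*(-12*(-5)*6)) = 795 + (60*6)*(1 + 2*(60*6)) = 795 + 360*(1 + 2*360) = 795 + 360*(1 + 720) = 795 + 360*721 = 795 + 259560 = 260355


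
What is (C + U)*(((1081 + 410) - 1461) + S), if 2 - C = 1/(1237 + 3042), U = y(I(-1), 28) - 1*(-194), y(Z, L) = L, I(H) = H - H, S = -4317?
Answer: -4109068065/4279 ≈ -9.6029e+5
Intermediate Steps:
I(H) = 0
U = 222 (U = 28 - 1*(-194) = 28 + 194 = 222)
C = 8557/4279 (C = 2 - 1/(1237 + 3042) = 2 - 1/4279 = 8557/4279 ≈ 1.9998)
(C + U)*(((1081 + 410) - 1461) + S) = (8557/4279 + 222)*(((1081 + 410) - 1461) - 4317) = 958495*((1491 - 1461) - 4317)/4279 = 958495*(30 - 4317)/4279 = (958495/4279)*(-4287) = -4109068065/4279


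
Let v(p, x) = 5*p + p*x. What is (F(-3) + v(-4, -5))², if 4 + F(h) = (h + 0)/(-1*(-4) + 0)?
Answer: 361/16 ≈ 22.563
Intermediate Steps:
F(h) = -4 + h/4 (F(h) = -4 + (h + 0)/(-1*(-4) + 0) = -4 + h/(4 + 0) = -4 + h/4)
(F(-3) + v(-4, -5))² = ((-4 + (¼)*(-3)) - 4*(5 - 5))² = ((-4 - ¾) - 4*0)² = (-19/4 + 0)² = (-19/4)² = 361/16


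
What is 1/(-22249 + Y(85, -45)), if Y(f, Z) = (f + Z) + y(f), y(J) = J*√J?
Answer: -22209/492625556 - 85*√85/492625556 ≈ -4.6674e-5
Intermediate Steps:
y(J) = J^(3/2)
Y(f, Z) = Z + f + f^(3/2) (Y(f, Z) = (f + Z) + f^(3/2) = (Z + f) + f^(3/2) = Z + f + f^(3/2))
1/(-22249 + Y(85, -45)) = 1/(-22249 + (-45 + 85 + 85^(3/2))) = 1/(-22249 + (-45 + 85 + 85*√85)) = 1/(-22249 + (40 + 85*√85)) = 1/(-22209 + 85*√85)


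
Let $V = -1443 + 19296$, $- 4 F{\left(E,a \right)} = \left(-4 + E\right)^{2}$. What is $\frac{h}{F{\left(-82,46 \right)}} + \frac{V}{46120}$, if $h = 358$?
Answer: $\frac{16499237}{85275880} \approx 0.19348$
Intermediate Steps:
$F{\left(E,a \right)} = - \frac{\left(-4 + E\right)^{2}}{4}$
$V = 17853$
$\frac{h}{F{\left(-82,46 \right)}} + \frac{V}{46120} = \frac{358}{\left(- \frac{1}{4}\right) \left(-4 - 82\right)^{2}} + \frac{17853}{46120} = \frac{358}{\left(- \frac{1}{4}\right) \left(-86\right)^{2}} + 17853 \cdot \frac{1}{46120} = \frac{358}{\left(- \frac{1}{4}\right) 7396} + \frac{17853}{46120} = \frac{358}{-1849} + \frac{17853}{46120} = 358 \left(- \frac{1}{1849}\right) + \frac{17853}{46120} = - \frac{358}{1849} + \frac{17853}{46120} = \frac{16499237}{85275880}$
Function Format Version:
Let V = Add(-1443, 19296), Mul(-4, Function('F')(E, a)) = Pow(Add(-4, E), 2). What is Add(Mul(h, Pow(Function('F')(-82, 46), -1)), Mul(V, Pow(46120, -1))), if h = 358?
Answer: Rational(16499237, 85275880) ≈ 0.19348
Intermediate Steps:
Function('F')(E, a) = Mul(Rational(-1, 4), Pow(Add(-4, E), 2))
V = 17853
Add(Mul(h, Pow(Function('F')(-82, 46), -1)), Mul(V, Pow(46120, -1))) = Add(Mul(358, Pow(Mul(Rational(-1, 4), Pow(Add(-4, -82), 2)), -1)), Mul(17853, Pow(46120, -1))) = Add(Mul(358, Pow(Mul(Rational(-1, 4), Pow(-86, 2)), -1)), Mul(17853, Rational(1, 46120))) = Add(Mul(358, Pow(Mul(Rational(-1, 4), 7396), -1)), Rational(17853, 46120)) = Add(Mul(358, Pow(-1849, -1)), Rational(17853, 46120)) = Add(Mul(358, Rational(-1, 1849)), Rational(17853, 46120)) = Add(Rational(-358, 1849), Rational(17853, 46120)) = Rational(16499237, 85275880)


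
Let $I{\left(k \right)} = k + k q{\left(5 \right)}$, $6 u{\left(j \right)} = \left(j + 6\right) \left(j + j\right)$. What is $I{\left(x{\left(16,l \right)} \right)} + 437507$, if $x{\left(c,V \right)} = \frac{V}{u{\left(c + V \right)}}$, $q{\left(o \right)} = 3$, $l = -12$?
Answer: $\frac{2187517}{5} \approx 4.375 \cdot 10^{5}$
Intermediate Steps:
$u{\left(j \right)} = \frac{j \left(6 + j\right)}{3}$ ($u{\left(j \right)} = \frac{\left(j + 6\right) \left(j + j\right)}{6} = \frac{\left(6 + j\right) 2 j}{6} = \frac{2 j \left(6 + j\right)}{6} = \frac{j \left(6 + j\right)}{3}$)
$x{\left(c,V \right)} = \frac{3 V}{\left(V + c\right) \left(6 + V + c\right)}$ ($x{\left(c,V \right)} = \frac{V}{\frac{1}{3} \left(c + V\right) \left(6 + \left(c + V\right)\right)} = \frac{V}{\frac{1}{3} \left(V + c\right) \left(6 + \left(V + c\right)\right)} = \frac{V}{\frac{1}{3} \left(V + c\right) \left(6 + V + c\right)} = V \frac{3}{\left(V + c\right) \left(6 + V + c\right)} = \frac{3 V}{\left(V + c\right) \left(6 + V + c\right)}$)
$I{\left(k \right)} = 4 k$ ($I{\left(k \right)} = k + k 3 = k + 3 k = 4 k$)
$I{\left(x{\left(16,l \right)} \right)} + 437507 = 4 \cdot 3 \left(-12\right) \frac{1}{-12 + 16} \frac{1}{6 - 12 + 16} + 437507 = 4 \cdot 3 \left(-12\right) \frac{1}{4} \cdot \frac{1}{10} + 437507 = 4 \left(- \frac{9}{10}\right) + 437507 = - \frac{18}{5} + 437507 = \frac{2187517}{5}$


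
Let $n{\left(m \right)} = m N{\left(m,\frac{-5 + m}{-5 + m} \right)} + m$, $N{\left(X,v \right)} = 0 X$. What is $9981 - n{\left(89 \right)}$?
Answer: $9892$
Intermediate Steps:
$N{\left(X,v \right)} = 0$
$n{\left(m \right)} = m$ ($n{\left(m \right)} = m 0 + m = 0 + m = m$)
$9981 - n{\left(89 \right)} = 9981 - 89 = 9892$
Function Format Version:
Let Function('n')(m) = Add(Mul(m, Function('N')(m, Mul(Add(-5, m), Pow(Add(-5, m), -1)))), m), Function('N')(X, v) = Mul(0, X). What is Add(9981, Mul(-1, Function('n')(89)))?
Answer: 9892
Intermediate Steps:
Function('N')(X, v) = 0
Function('n')(m) = m (Function('n')(m) = Add(Mul(m, 0), m) = Add(0, m) = m)
Add(9981, Mul(-1, Function('n')(89))) = Add(9981, Mul(-1, 89)) = Add(9981, -89) = 9892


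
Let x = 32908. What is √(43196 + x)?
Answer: 6*√2114 ≈ 275.87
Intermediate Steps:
√(43196 + x) = √(43196 + 32908) = √76104 = 6*√2114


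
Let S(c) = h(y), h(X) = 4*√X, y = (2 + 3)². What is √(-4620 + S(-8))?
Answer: 10*I*√46 ≈ 67.823*I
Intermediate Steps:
y = 25 (y = 5² = 25)
S(c) = 20 (S(c) = 4*√25 = 4*5 = 20)
√(-4620 + S(-8)) = √(-4620 + 20) = √(-4600) = 10*I*√46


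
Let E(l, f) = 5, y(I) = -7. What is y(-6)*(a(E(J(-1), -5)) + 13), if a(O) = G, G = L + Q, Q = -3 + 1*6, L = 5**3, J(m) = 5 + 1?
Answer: -987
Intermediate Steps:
J(m) = 6
L = 125
Q = 3 (Q = -3 + 6 = 3)
G = 128 (G = 125 + 3 = 128)
a(O) = 128
y(-6)*(a(E(J(-1), -5)) + 13) = -7*(128 + 13) = -7*141 = -987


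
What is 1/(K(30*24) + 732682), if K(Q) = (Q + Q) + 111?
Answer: 1/734233 ≈ 1.3620e-6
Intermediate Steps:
K(Q) = 111 + 2*Q (K(Q) = 2*Q + 111 = 111 + 2*Q)
1/(K(30*24) + 732682) = 1/((111 + 2*(30*24)) + 732682) = 1/((111 + 2*720) + 732682) = 1/((111 + 1440) + 732682) = 1/(1551 + 732682) = 1/734233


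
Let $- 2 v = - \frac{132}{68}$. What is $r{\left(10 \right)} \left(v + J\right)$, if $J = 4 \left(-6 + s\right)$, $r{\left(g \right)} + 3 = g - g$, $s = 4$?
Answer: $\frac{717}{34} \approx 21.088$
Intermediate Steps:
$r{\left(g \right)} = -3$ ($r{\left(g \right)} = -3 + \left(g - g\right) = -3 + 0 = -3$)
$J = -8$ ($J = 4 \left(-6 + 4\right) = 4 \left(-2\right) = -8$)
$v = \frac{33}{34}$ ($v = - \frac{\left(-132\right) \frac{1}{68}}{2} = \left(- \frac{1}{2}\right) \left(- \frac{33}{17}\right) = \frac{33}{34} \approx 0.97059$)
$r{\left(10 \right)} \left(v + J\right) = - 3 \left(\frac{33}{34} - 8\right) = \left(-3\right) \left(- \frac{239}{34}\right) = \frac{717}{34}$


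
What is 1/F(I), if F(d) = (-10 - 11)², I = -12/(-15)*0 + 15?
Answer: 1/441 ≈ 0.0022676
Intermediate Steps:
I = 15 (I = -12*(-1/15)*0 + 15 = (⅘)*0 + 15 = 0 + 15 = 15)
F(d) = 441 (F(d) = (-21)² = 441)
1/F(I) = 1/441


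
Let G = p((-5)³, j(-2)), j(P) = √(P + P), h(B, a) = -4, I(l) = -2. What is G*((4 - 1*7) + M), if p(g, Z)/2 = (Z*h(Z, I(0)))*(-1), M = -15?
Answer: -288*I ≈ -288.0*I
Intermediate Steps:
j(P) = √2*√P (j(P) = √(2*P) = √2*√P)
p(g, Z) = 8*Z (p(g, Z) = 2*((Z*(-4))*(-1)) = 2*(-4*Z*(-1)) = 2*(4*Z) = 8*Z)
G = 16*I (G = 8*(√2*√(-2)) = 8*(√2*(I*√2)) = 8*(2*I) = 16*I ≈ 16.0*I)
G*((4 - 1*7) + M) = (16*I)*((4 - 1*7) - 15) = (16*I)*((4 - 7) - 15) = (16*I)*(-3 - 15) = (16*I)*(-18) = -288*I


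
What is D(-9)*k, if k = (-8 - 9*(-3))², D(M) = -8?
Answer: -2888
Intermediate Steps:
k = 361 (k = (-8 + 27)² = 19² = 361)
D(-9)*k = -8*361 = -2888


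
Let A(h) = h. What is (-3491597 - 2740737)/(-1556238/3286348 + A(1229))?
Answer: -10240809188116/2018682727 ≈ -5073.0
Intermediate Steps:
(-3491597 - 2740737)/(-1556238/3286348 + A(1229)) = (-3491597 - 2740737)/(-1556238/3286348 + 1229) = -6232334/(-1556238*1/3286348 + 1229) = -6232334/(-778119/1643174 + 1229) = -6232334/2018682727/1643174 = -6232334*1643174/2018682727 = -10240809188116/2018682727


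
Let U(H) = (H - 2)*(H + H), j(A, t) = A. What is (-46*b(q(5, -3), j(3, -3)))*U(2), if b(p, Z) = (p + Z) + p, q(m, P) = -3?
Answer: 0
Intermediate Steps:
b(p, Z) = Z + 2*p (b(p, Z) = (Z + p) + p = Z + 2*p)
U(H) = 2*H*(-2 + H) (U(H) = (-2 + H)*(2*H) = 2*H*(-2 + H))
(-46*b(q(5, -3), j(3, -3)))*U(2) = (-46*(3 + 2*(-3)))*(2*2*(-2 + 2)) = (-46*(3 - 6))*(2*2*0) = -46*(-3)*0 = 138*0 = 0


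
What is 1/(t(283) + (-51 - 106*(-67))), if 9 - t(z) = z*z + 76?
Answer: -1/73105 ≈ -1.3679e-5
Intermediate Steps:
t(z) = -67 - z² (t(z) = 9 - (z*z + 76) = 9 - (z² + 76) = 9 - (76 + z²) = 9 + (-76 - z²) = -67 - z²)
1/(t(283) + (-51 - 106*(-67))) = 1/((-67 - 1*283²) + (-51 - 106*(-67))) = 1/((-67 - 1*80089) + (-51 + 7102)) = 1/((-67 - 80089) + 7051) = 1/(-80156 + 7051) = 1/(-73105) = -1/73105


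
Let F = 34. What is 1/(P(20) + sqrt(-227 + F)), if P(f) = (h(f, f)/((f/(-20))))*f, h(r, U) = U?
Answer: -400/160193 - I*sqrt(193)/160193 ≈ -0.002497 - 8.6723e-5*I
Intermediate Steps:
P(f) = -20*f (P(f) = (f/((f/(-20))))*f = (f/((f*(-1/20))))*f = (f/((-f/20)))*f = (f*(-20/f))*f = -20*f)
1/(P(20) + sqrt(-227 + F)) = 1/(-20*20 + sqrt(-227 + 34)) = 1/(-400 + sqrt(-193)) = 1/(-400 + I*sqrt(193))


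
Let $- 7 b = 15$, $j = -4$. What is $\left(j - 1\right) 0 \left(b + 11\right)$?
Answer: $0$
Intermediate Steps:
$b = - \frac{15}{7}$ ($b = \left(- \frac{1}{7}\right) 15 = - \frac{15}{7} \approx -2.1429$)
$\left(j - 1\right) 0 \left(b + 11\right) = \left(-4 - 1\right) 0 \left(- \frac{15}{7} + 11\right) = \left(-5\right) 0 \cdot \frac{62}{7} = 0 \cdot \frac{62}{7} = 0$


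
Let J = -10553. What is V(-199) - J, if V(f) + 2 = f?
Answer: 10352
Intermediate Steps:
V(f) = -2 + f
V(-199) - J = (-2 - 199) - 1*(-10553) = -201 + 10553 = 10352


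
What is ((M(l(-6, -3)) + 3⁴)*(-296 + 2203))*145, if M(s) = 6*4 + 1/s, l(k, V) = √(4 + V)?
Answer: 29310590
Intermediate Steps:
M(s) = 24 + 1/s
((M(l(-6, -3)) + 3⁴)*(-296 + 2203))*145 = (((24 + 1/(√(4 - 3))) + 3⁴)*(-296 + 2203))*145 = (((24 + 1/(√1)) + 81)*1907)*145 = (((24 + 1/1) + 81)*1907)*145 = (((24 + 1) + 81)*1907)*145 = ((25 + 81)*1907)*145 = (106*1907)*145 = 202142*145 = 29310590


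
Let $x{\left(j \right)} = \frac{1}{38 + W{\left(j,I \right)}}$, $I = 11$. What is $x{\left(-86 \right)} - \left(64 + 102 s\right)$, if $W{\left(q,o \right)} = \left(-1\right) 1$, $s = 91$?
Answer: $- \frac{345801}{37} \approx -9346.0$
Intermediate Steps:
$W{\left(q,o \right)} = -1$
$x{\left(j \right)} = \frac{1}{37}$ ($x{\left(j \right)} = \frac{1}{38 - 1} = \frac{1}{37}$)
$x{\left(-86 \right)} - \left(64 + 102 s\right) = \frac{1}{37} - 9346 = - \frac{345801}{37}$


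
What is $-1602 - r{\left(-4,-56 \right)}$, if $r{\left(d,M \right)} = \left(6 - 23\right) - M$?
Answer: $-1641$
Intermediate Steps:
$r{\left(d,M \right)} = -17 - M$ ($r{\left(d,M \right)} = \left(6 - 23\right) - M = -17 - M$)
$-1602 - r{\left(-4,-56 \right)} = -1602 - \left(-17 - -56\right) = -1602 - \left(-17 + 56\right) = -1602 - 39 = -1641$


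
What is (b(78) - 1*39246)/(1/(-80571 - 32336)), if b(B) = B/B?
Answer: 4431035215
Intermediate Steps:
b(B) = 1
(b(78) - 1*39246)/(1/(-80571 - 32336)) = (1 - 1*39246)/(1/(-80571 - 32336)) = (1 - 39246)/(1/(-112907)) = -39245/(-1/112907) = -39245*(-112907) = 4431035215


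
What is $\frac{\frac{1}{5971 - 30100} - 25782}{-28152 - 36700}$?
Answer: $\frac{622093879}{1564813908} \approx 0.39755$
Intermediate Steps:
$\frac{\frac{1}{5971 - 30100} - 25782}{-28152 - 36700} = \frac{\frac{1}{-24129} - 25782}{-64852} = \left(- \frac{1}{24129} - 25782\right) \left(- \frac{1}{64852}\right) = \left(- \frac{622093879}{24129}\right) \left(- \frac{1}{64852}\right) = \frac{622093879}{1564813908}$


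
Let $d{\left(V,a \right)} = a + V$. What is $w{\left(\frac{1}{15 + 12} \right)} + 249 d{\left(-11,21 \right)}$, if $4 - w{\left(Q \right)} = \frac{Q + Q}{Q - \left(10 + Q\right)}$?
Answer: $\frac{336691}{135} \approx 2494.0$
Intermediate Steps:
$d{\left(V,a \right)} = V + a$
$w{\left(Q \right)} = 4 + \frac{Q}{5}$ ($w{\left(Q \right)} = 4 - \frac{Q + Q}{Q - \left(10 + Q\right)} = 4 - \frac{2 Q}{-10} = 4 - 2 Q \left(- \frac{1}{10}\right) = 4 - - \frac{Q}{5} = 4 + \frac{Q}{5}$)
$w{\left(\frac{1}{15 + 12} \right)} + 249 d{\left(-11,21 \right)} = \left(4 + \frac{1}{5 \left(15 + 12\right)}\right) + 249 \left(-11 + 21\right) = \left(4 + \frac{1}{5 \cdot 27}\right) + 249 \cdot 10 = \left(4 + \frac{1}{5} \cdot \frac{1}{27}\right) + 2490 = \left(4 + \frac{1}{135}\right) + 2490 = \frac{541}{135} + 2490 = \frac{336691}{135}$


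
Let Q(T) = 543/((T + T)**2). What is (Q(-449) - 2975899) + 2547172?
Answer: -345727167165/806404 ≈ -4.2873e+5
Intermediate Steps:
Q(T) = 543/(4*T**2) (Q(T) = 543/((2*T)**2) = 543/((4*T**2)) = 543*(1/(4*T**2)) = 543/(4*T**2))
(Q(-449) - 2975899) + 2547172 = ((543/4)/(-449)**2 - 2975899) + 2547172 = ((543/4)*(1/201601) - 2975899) + 2547172 = (543/806404 - 2975899) + 2547172 = -2399776856653/806404 + 2547172 = -345727167165/806404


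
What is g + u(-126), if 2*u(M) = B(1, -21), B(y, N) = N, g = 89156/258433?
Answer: -5248781/516866 ≈ -10.155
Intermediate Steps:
g = 89156/258433 (g = 89156*(1/258433) = 89156/258433 ≈ 0.34499)
u(M) = -21/2 (u(M) = (1/2)*(-21) = -21/2)
g + u(-126) = 89156/258433 - 21/2 = -5248781/516866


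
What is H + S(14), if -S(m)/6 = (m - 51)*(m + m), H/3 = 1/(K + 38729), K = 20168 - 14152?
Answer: 92711641/14915 ≈ 6216.0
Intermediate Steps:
K = 6016
H = 1/14915 (H = 3/(6016 + 38729) = 3/44745 = 3*(1/44745) = 1/14915 ≈ 6.7047e-5)
S(m) = -12*m*(-51 + m) (S(m) = -6*(m - 51)*(m + m) = -6*(-51 + m)*2*m = -12*m*(-51 + m))
H + S(14) = 1/14915 + 12*14*(51 - 1*14) = 1/14915 + 12*14*(51 - 14) = 1/14915 + 12*14*37 = 1/14915 + 6216 = 92711641/14915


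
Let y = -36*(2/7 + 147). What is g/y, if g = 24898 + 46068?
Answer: -248381/18558 ≈ -13.384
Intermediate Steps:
g = 70966
y = -37116/7 (y = -36*(2*(1/7) + 147) = -36*(2/7 + 147) = -36*1031/7 = -37116/7 ≈ -5302.3)
g/y = 70966/(-37116/7) = 70966*(-7/37116) = -248381/18558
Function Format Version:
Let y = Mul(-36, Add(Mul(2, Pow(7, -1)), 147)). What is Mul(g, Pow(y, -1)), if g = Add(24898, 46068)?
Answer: Rational(-248381, 18558) ≈ -13.384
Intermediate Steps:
g = 70966
y = Rational(-37116, 7) (y = Mul(-36, Add(Mul(2, Rational(1, 7)), 147)) = Mul(-36, Add(Rational(2, 7), 147)) = Mul(-36, Rational(1031, 7)) = Rational(-37116, 7) ≈ -5302.3)
Mul(g, Pow(y, -1)) = Mul(70966, Pow(Rational(-37116, 7), -1)) = Mul(70966, Rational(-7, 37116)) = Rational(-248381, 18558)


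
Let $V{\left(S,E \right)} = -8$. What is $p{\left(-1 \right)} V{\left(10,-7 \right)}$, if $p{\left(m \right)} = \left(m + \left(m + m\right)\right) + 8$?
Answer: $-40$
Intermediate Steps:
$p{\left(m \right)} = 8 + 3 m$ ($p{\left(m \right)} = \left(m + 2 m\right) + 8 = 3 m + 8 = 8 + 3 m$)
$p{\left(-1 \right)} V{\left(10,-7 \right)} = \left(8 + 3 \left(-1\right)\right) \left(-8\right) = \left(8 - 3\right) \left(-8\right) = 5 \left(-8\right) = -40$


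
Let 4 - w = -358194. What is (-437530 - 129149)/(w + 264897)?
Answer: -566679/623095 ≈ -0.90946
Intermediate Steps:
w = 358198 (w = 4 - 1*(-358194) = 4 + 358194 = 358198)
(-437530 - 129149)/(w + 264897) = (-437530 - 129149)/(358198 + 264897) = -566679/623095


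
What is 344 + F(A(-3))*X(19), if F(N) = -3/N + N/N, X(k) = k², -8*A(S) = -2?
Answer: -3627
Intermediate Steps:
A(S) = ¼ (A(S) = -⅛*(-2) = ¼)
F(N) = 1 - 3/N (F(N) = -3/N + 1 = 1 - 3/N)
344 + F(A(-3))*X(19) = 344 + ((-3 + ¼)/(¼))*19² = 344 + (4*(-11/4))*361 = 344 - 11*361 = 344 - 3971 = -3627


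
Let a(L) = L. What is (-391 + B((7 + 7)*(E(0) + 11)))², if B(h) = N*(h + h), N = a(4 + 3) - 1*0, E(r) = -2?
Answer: 1885129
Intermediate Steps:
N = 7 (N = (4 + 3) - 1*0 = 7 + 0 = 7)
B(h) = 14*h (B(h) = 7*(h + h) = 7*(2*h) = 14*h)
(-391 + B((7 + 7)*(E(0) + 11)))² = (-391 + 14*((7 + 7)*(-2 + 11)))² = (-391 + 14*(14*9))² = (-391 + 14*126)² = (-391 + 1764)² = 1373² = 1885129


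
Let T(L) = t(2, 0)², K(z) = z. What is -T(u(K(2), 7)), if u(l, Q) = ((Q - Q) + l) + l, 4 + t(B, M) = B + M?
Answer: -4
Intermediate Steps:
t(B, M) = -4 + B + M (t(B, M) = -4 + (B + M) = -4 + B + M)
u(l, Q) = 2*l (u(l, Q) = (0 + l) + l = l + l = 2*l)
T(L) = 4 (T(L) = (-4 + 2 + 0)² = (-2)² = 4)
-T(u(K(2), 7)) = -1*4 = -4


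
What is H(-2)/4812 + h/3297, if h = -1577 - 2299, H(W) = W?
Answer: -3109651/2644194 ≈ -1.1760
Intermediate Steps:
h = -3876
H(-2)/4812 + h/3297 = -2/4812 - 3876/3297 = -2*1/4812 - 3876*1/3297 = -1/2406 - 1292/1099 = -3109651/2644194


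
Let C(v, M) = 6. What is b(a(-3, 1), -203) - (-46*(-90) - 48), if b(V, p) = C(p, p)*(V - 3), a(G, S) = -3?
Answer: -4128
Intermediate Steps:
b(V, p) = -18 + 6*V (b(V, p) = 6*(V - 3) = 6*(-3 + V) = -18 + 6*V)
b(a(-3, 1), -203) - (-46*(-90) - 48) = (-18 + 6*(-3)) - (-46*(-90) - 48) = (-18 - 18) - (4140 - 48) = -36 - 1*4092 = -36 - 4092 = -4128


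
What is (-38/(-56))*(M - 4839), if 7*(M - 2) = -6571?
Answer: -384085/98 ≈ -3919.2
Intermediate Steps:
M = -6557/7 (M = 2 + (1/7)*(-6571) = 2 - 6571/7 = -6557/7 ≈ -936.71)
(-38/(-56))*(M - 4839) = (-38/(-56))*(-6557/7 - 4839) = -38*(-1/56)*(-40430/7) = (19/28)*(-40430/7) = -384085/98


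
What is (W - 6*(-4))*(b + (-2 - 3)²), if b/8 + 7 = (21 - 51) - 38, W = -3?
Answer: -12075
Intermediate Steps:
b = -600 (b = -56 + 8*((21 - 51) - 38) = -56 + 8*(-30 - 38) = -56 + 8*(-68) = -56 - 544 = -600)
(W - 6*(-4))*(b + (-2 - 3)²) = (-3 - 6*(-4))*(-600 + (-2 - 3)²) = (-3 + 24)*(-600 + (-5)²) = 21*(-600 + 25) = 21*(-575) = -12075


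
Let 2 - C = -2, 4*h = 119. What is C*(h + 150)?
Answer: 719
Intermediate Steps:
h = 119/4 (h = (1/4)*119 = 119/4 ≈ 29.750)
C = 4 (C = 2 - 1*(-2) = 2 + 2 = 4)
C*(h + 150) = 4*(119/4 + 150) = 4*(719/4) = 719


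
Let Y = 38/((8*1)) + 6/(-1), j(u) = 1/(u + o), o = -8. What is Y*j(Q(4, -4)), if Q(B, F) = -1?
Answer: 5/36 ≈ 0.13889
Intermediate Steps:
j(u) = 1/(-8 + u) (j(u) = 1/(u - 8) = 1/(-8 + u))
Y = -5/4 (Y = 38/8 + 6*(-1) = 38*(⅛) - 6 = 19/4 - 6 = -5/4 ≈ -1.2500)
Y*j(Q(4, -4)) = -5/(4*(-8 - 1)) = -5/4/(-9) = -5/4*(-⅑) = 5/36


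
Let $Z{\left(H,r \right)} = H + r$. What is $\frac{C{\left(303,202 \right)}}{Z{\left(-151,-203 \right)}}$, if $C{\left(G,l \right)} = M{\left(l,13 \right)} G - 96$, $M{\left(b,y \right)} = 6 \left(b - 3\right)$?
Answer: $- \frac{60281}{59} \approx -1021.7$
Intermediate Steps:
$M{\left(b,y \right)} = -18 + 6 b$ ($M{\left(b,y \right)} = 6 \left(-3 + b\right) = -18 + 6 b$)
$C{\left(G,l \right)} = -96 + G \left(-18 + 6 l\right)$ ($C{\left(G,l \right)} = \left(-18 + 6 l\right) G - 96 = G \left(-18 + 6 l\right) - 96 = -96 + G \left(-18 + 6 l\right)$)
$\frac{C{\left(303,202 \right)}}{Z{\left(-151,-203 \right)}} = \frac{-96 + 6 \cdot 303 \left(-3 + 202\right)}{-151 - 203} = \frac{-96 + 6 \cdot 303 \cdot 199}{-354} = \left(-96 + 361782\right) \left(- \frac{1}{354}\right) = 361686 \left(- \frac{1}{354}\right) = - \frac{60281}{59}$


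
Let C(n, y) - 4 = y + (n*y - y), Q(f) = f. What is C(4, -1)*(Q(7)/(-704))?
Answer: 0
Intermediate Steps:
C(n, y) = 4 + n*y (C(n, y) = 4 + (y + (n*y - y)) = 4 + (y + (-y + n*y)) = 4 + n*y)
C(4, -1)*(Q(7)/(-704)) = (4 + 4*(-1))*(7/(-704)) = (4 - 4)*(7*(-1/704)) = 0*(-7/704) = 0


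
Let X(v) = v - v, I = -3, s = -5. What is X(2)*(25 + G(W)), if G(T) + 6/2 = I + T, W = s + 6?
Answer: 0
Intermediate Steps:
X(v) = 0
W = 1 (W = -5 + 6 = 1)
G(T) = -6 + T (G(T) = -3 + (-3 + T) = -6 + T)
X(2)*(25 + G(W)) = 0*(25 + (-6 + 1)) = 0*(25 - 5) = 0*20 = 0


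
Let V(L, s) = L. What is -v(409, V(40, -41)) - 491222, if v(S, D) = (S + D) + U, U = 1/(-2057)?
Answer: -1011367246/2057 ≈ -4.9167e+5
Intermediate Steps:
U = -1/2057 ≈ -0.00048614
v(S, D) = -1/2057 + D + S (v(S, D) = (S + D) - 1/2057 = (D + S) - 1/2057 = -1/2057 + D + S)
-v(409, V(40, -41)) - 491222 = -(-1/2057 + 40 + 409) - 491222 = -1*923592/2057 - 491222 = -923592/2057 - 491222 = -1011367246/2057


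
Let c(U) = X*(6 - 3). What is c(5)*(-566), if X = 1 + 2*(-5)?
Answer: 15282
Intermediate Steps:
X = -9 (X = 1 - 10 = -9)
c(U) = -27 (c(U) = -9*(6 - 3) = -9*3 = -27)
c(5)*(-566) = -27*(-566) = 15282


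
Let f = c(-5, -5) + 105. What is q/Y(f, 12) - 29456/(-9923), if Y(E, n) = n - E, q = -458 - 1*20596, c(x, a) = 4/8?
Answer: 38485996/168691 ≈ 228.15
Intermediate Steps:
c(x, a) = ½ (c(x, a) = 4*(⅛) = ½)
f = 211/2 (f = ½ + 105 = 211/2 ≈ 105.50)
q = -21054 (q = -458 - 20596 = -21054)
q/Y(f, 12) - 29456/(-9923) = -21054/(12 - 1*211/2) - 29456/(-9923) = -21054/(12 - 211/2) - 29456*(-1/9923) = -21054/(-187/2) + 29456/9923 = -21054*(-2/187) + 29456/9923 = 3828/17 + 29456/9923 = 38485996/168691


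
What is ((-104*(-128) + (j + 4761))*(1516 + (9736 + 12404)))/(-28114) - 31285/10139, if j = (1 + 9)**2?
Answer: -2179820297161/142523923 ≈ -15294.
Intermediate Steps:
j = 100 (j = 10**2 = 100)
((-104*(-128) + (j + 4761))*(1516 + (9736 + 12404)))/(-28114) - 31285/10139 = ((-104*(-128) + (100 + 4761))*(1516 + (9736 + 12404)))/(-28114) - 31285/10139 = ((13312 + 4861)*(1516 + 22140))*(-1/28114) - 31285*1/10139 = (18173*23656)*(-1/28114) - 31285/10139 = 429900488*(-1/28114) - 31285/10139 = -214950244/14057 - 31285/10139 = -2179820297161/142523923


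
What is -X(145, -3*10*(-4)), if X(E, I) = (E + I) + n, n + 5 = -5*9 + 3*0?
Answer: -215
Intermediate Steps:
n = -50 (n = -5 + (-5*9 + 3*0) = -5 + (-45 + 0) = -5 - 45 = -50)
X(E, I) = -50 + E + I (X(E, I) = (E + I) - 50 = -50 + E + I)
-X(145, -3*10*(-4)) = -(-50 + 145 - 3*10*(-4)) = -(-50 + 145 - 30*(-4)) = -(-50 + 145 + 120) = -1*215 = -215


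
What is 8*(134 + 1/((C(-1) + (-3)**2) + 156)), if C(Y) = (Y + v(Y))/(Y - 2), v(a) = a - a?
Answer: 66467/62 ≈ 1072.0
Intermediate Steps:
v(a) = 0
C(Y) = Y/(-2 + Y) (C(Y) = (Y + 0)/(Y - 2) = Y/(-2 + Y))
8*(134 + 1/((C(-1) + (-3)**2) + 156)) = 8*(134 + 1/((-1/(-2 - 1) + (-3)**2) + 156)) = 8*(134 + 1/((-1/(-3) + 9) + 156)) = 8*(134 + 1/((-1*(-1/3) + 9) + 156)) = 8*(134 + 1/((1/3 + 9) + 156)) = 8*(134 + 1/(28/3 + 156)) = 8*(134 + 1/(496/3)) = 8*(134 + 3/496) = 8*(66467/496) = 66467/62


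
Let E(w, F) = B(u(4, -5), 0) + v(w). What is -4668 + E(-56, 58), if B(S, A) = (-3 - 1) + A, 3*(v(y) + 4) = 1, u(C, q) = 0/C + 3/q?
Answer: -14027/3 ≈ -4675.7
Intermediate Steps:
u(C, q) = 3/q (u(C, q) = 0 + 3/q = 3/q)
v(y) = -11/3 (v(y) = -4 + (⅓)*1 = -4 + ⅓ = -11/3)
B(S, A) = -4 + A
E(w, F) = -23/3 (E(w, F) = (-4 + 0) - 11/3 = -4 - 11/3 = -23/3)
-4668 + E(-56, 58) = -4668 - 23/3 = -14027/3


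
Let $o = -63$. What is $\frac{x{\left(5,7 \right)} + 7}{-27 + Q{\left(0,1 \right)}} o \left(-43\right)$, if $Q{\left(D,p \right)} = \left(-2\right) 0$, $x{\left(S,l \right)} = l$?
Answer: $- \frac{4214}{3} \approx -1404.7$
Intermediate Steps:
$Q{\left(D,p \right)} = 0$
$\frac{x{\left(5,7 \right)} + 7}{-27 + Q{\left(0,1 \right)}} o \left(-43\right) = \frac{7 + 7}{-27 + 0} \left(-63\right) \left(-43\right) = \frac{14}{-27} \left(-63\right) \left(-43\right) = 14 \left(- \frac{1}{27}\right) \left(-63\right) \left(-43\right) = \left(- \frac{14}{27}\right) \left(-63\right) \left(-43\right) = \frac{98}{3} \left(-43\right) = - \frac{4214}{3}$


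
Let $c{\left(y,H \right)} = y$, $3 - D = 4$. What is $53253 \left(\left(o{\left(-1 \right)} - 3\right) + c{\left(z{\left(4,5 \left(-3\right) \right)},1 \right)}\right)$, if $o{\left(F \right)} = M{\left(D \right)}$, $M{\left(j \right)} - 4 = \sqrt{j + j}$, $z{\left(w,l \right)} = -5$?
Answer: $-213012 + 53253 i \sqrt{2} \approx -2.1301 \cdot 10^{5} + 75311.0 i$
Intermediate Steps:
$D = -1$ ($D = 3 - 4 = -1$)
$M{\left(j \right)} = 4 + \sqrt{2} \sqrt{j}$ ($M{\left(j \right)} = 4 + \sqrt{j + j} = 4 + \sqrt{2 j} = 4 + \sqrt{2} \sqrt{j}$)
$o{\left(F \right)} = 4 + i \sqrt{2}$ ($o{\left(F \right)} = 4 + \sqrt{2} \sqrt{-1} = 4 + \sqrt{2} i = 4 + i \sqrt{2}$)
$53253 \left(\left(o{\left(-1 \right)} - 3\right) + c{\left(z{\left(4,5 \left(-3\right) \right)},1 \right)}\right) = 53253 \left(\left(\left(4 + i \sqrt{2}\right) - 3\right) - 5\right) = 53253 \left(\left(1 + i \sqrt{2}\right) - 5\right) = 53253 \left(-4 + i \sqrt{2}\right) = -213012 + 53253 i \sqrt{2}$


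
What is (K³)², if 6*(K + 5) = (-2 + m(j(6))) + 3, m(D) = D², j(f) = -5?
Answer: 64/729 ≈ 0.087791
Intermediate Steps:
K = -⅔ (K = -5 + ((-2 + (-5)²) + 3)/6 = -5 + ((-2 + 25) + 3)/6 = -5 + (23 + 3)/6 = -5 + (⅙)*26 = -5 + 13/3 = -⅔ ≈ -0.66667)
(K³)² = ((-⅔)³)² = (-8/27)² = 64/729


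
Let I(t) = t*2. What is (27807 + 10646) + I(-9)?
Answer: 38435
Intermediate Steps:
I(t) = 2*t
(27807 + 10646) + I(-9) = (27807 + 10646) + 2*(-9) = 38453 - 18 = 38435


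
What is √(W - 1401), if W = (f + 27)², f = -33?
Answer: I*√1365 ≈ 36.946*I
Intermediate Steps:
W = 36 (W = (-33 + 27)² = (-6)² = 36)
√(W - 1401) = √(36 - 1401) = √(-1365) = I*√1365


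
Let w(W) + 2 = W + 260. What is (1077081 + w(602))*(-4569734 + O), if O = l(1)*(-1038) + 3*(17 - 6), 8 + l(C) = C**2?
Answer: -4918035746335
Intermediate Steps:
w(W) = 258 + W (w(W) = -2 + (W + 260) = -2 + (260 + W) = 258 + W)
l(C) = -8 + C**2
O = 7299 (O = (-8 + 1**2)*(-1038) + 3*(17 - 6) = (-8 + 1)*(-1038) + 3*11 = -7*(-1038) + 33 = 7266 + 33 = 7299)
(1077081 + w(602))*(-4569734 + O) = (1077081 + (258 + 602))*(-4569734 + 7299) = (1077081 + 860)*(-4562435) = 1077941*(-4562435) = -4918035746335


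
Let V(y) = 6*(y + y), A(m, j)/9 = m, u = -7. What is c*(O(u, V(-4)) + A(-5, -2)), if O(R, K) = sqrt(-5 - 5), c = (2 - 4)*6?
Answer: 540 - 12*I*sqrt(10) ≈ 540.0 - 37.947*I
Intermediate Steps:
A(m, j) = 9*m
c = -12 (c = -2*6 = -12)
V(y) = 12*y (V(y) = 6*(2*y) = 12*y)
O(R, K) = I*sqrt(10) (O(R, K) = sqrt(-10) = I*sqrt(10))
c*(O(u, V(-4)) + A(-5, -2)) = -12*(I*sqrt(10) + 9*(-5)) = -12*(I*sqrt(10) - 45) = -12*(-45 + I*sqrt(10)) = 540 - 12*I*sqrt(10)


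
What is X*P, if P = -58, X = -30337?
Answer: 1759546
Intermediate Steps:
X*P = -30337*(-58) = 1759546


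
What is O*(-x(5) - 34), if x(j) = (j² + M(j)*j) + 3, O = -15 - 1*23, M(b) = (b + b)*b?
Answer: 11856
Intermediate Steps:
M(b) = 2*b² (M(b) = (2*b)*b = 2*b²)
O = -38 (O = -15 - 23 = -38)
x(j) = 3 + j² + 2*j³ (x(j) = (j² + (2*j²)*j) + 3 = (j² + 2*j³) + 3 = 3 + j² + 2*j³)
O*(-x(5) - 34) = -38*(-(3 + 5² + 2*5³) - 34) = -38*(-(3 + 25 + 2*125) - 34) = -38*(-(3 + 25 + 250) - 34) = -38*(-1*278 - 34) = -38*(-278 - 34) = -38*(-312) = 11856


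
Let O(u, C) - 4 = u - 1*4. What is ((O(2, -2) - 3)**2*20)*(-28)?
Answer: -560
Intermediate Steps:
O(u, C) = u (O(u, C) = 4 + (u - 1*4) = 4 + (u - 4) = 4 + (-4 + u) = u)
((O(2, -2) - 3)**2*20)*(-28) = ((2 - 3)**2*20)*(-28) = ((-1)**2*20)*(-28) = (1*20)*(-28) = 20*(-28) = -560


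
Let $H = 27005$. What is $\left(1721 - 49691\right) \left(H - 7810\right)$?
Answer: $-920784150$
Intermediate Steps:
$\left(1721 - 49691\right) \left(H - 7810\right) = \left(1721 - 49691\right) \left(27005 - 7810\right) = \left(-47970\right) 19195 = -920784150$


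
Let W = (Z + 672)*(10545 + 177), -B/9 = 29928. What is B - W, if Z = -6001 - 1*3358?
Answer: 92872662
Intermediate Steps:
B = -269352 (B = -9*29928 = -269352)
Z = -9359 (Z = -6001 - 3358 = -9359)
W = -93142014 (W = (-9359 + 672)*(10545 + 177) = -8687*10722 = -93142014)
B - W = -269352 - 1*(-93142014) = -269352 + 93142014 = 92872662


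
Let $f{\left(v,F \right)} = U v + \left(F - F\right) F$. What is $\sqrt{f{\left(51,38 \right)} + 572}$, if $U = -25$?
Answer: $i \sqrt{703} \approx 26.514 i$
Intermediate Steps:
$f{\left(v,F \right)} = - 25 v$ ($f{\left(v,F \right)} = - 25 v + \left(F - F\right) F = - 25 v + 0 F = - 25 v + 0 = - 25 v$)
$\sqrt{f{\left(51,38 \right)} + 572} = \sqrt{\left(-25\right) 51 + 572} = \sqrt{-1275 + 572} = \sqrt{-703} = i \sqrt{703}$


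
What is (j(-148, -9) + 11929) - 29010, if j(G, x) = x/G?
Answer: -2527979/148 ≈ -17081.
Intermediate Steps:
(j(-148, -9) + 11929) - 29010 = (-9/(-148) + 11929) - 29010 = (-9*(-1/148) + 11929) - 29010 = (9/148 + 11929) - 29010 = 1765501/148 - 29010 = -2527979/148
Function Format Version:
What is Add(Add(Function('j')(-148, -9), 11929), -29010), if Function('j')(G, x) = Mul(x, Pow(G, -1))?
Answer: Rational(-2527979, 148) ≈ -17081.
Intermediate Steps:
Add(Add(Function('j')(-148, -9), 11929), -29010) = Add(Add(Mul(-9, Pow(-148, -1)), 11929), -29010) = Add(Add(Mul(-9, Rational(-1, 148)), 11929), -29010) = Add(Add(Rational(9, 148), 11929), -29010) = Add(Rational(1765501, 148), -29010) = Rational(-2527979, 148)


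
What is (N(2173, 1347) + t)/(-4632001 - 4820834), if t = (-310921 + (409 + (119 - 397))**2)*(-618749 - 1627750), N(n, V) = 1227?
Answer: -219977182489/3150945 ≈ -69813.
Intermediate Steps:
t = 659931546240 (t = (-310921 + (409 - 278)**2)*(-2246499) = (-310921 + 131**2)*(-2246499) = (-310921 + 17161)*(-2246499) = -293760*(-2246499) = 659931546240)
(N(2173, 1347) + t)/(-4632001 - 4820834) = (1227 + 659931546240)/(-4632001 - 4820834) = 659931547467/(-9452835) = 659931547467*(-1/9452835) = -219977182489/3150945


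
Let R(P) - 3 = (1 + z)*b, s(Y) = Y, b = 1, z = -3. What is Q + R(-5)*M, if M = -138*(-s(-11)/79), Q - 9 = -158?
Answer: -13289/79 ≈ -168.22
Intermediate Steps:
Q = -149 (Q = 9 - 158 = -149)
R(P) = 1 (R(P) = 3 + (1 - 3)*1 = 3 - 2*1 = 3 - 2 = 1)
M = -1518/79 (M = -138/((-79/(-11))) = -138/((-79*(-1/11))) = -138/79/11 = -138*11/79 = -1518/79 ≈ -19.215)
Q + R(-5)*M = -149 + 1*(-1518/79) = -149 - 1518/79 = -13289/79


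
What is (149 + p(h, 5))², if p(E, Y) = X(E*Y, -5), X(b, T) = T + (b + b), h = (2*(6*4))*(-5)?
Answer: 5089536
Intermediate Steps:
h = -240 (h = (2*24)*(-5) = 48*(-5) = -240)
X(b, T) = T + 2*b
p(E, Y) = -5 + 2*E*Y (p(E, Y) = -5 + 2*(E*Y) = -5 + 2*E*Y)
(149 + p(h, 5))² = (149 + (-5 + 2*(-240)*5))² = (149 + (-5 - 2400))² = (149 - 2405)² = (-2256)² = 5089536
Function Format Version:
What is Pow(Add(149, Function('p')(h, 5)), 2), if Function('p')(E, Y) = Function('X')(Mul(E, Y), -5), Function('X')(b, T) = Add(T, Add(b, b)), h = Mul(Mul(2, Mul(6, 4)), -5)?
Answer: 5089536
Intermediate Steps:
h = -240 (h = Mul(Mul(2, 24), -5) = Mul(48, -5) = -240)
Function('X')(b, T) = Add(T, Mul(2, b))
Function('p')(E, Y) = Add(-5, Mul(2, E, Y)) (Function('p')(E, Y) = Add(-5, Mul(2, Mul(E, Y))) = Add(-5, Mul(2, E, Y)))
Pow(Add(149, Function('p')(h, 5)), 2) = Pow(Add(149, Add(-5, Mul(2, -240, 5))), 2) = Pow(Add(149, Add(-5, -2400)), 2) = Pow(Add(149, -2405), 2) = Pow(-2256, 2) = 5089536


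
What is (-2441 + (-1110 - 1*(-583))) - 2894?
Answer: -5862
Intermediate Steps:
(-2441 + (-1110 - 1*(-583))) - 2894 = (-2441 + (-1110 + 583)) - 2894 = (-2441 - 527) - 2894 = -2968 - 2894 = -5862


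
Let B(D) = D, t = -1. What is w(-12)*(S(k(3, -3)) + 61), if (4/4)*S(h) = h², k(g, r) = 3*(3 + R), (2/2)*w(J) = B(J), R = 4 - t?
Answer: -7644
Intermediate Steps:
R = 5 (R = 4 - 1*(-1) = 4 + 1 = 5)
w(J) = J
k(g, r) = 24 (k(g, r) = 3*(3 + 5) = 3*8 = 24)
S(h) = h²
w(-12)*(S(k(3, -3)) + 61) = -12*(24² + 61) = -12*(576 + 61) = -12*637 = -7644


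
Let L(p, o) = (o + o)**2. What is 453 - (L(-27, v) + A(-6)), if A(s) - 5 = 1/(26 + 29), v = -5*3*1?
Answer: -24861/55 ≈ -452.02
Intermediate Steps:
v = -15 (v = -15*1 = -15)
L(p, o) = 4*o**2 (L(p, o) = (2*o)**2 = 4*o**2)
A(s) = 276/55 (A(s) = 5 + 1/(26 + 29) = 5 + 1/55 = 276/55)
453 - (L(-27, v) + A(-6)) = 453 - (4*(-15)**2 + 276/55) = 453 - (4*225 + 276/55) = 453 - (900 + 276/55) = 453 - 1*49776/55 = 453 - 49776/55 = -24861/55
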